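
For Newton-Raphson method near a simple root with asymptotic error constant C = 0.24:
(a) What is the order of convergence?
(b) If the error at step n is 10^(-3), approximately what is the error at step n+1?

(a) Newton-Raphson has quadratic (order 2) convergence near simple roots.
    This means |e_{n+1}| ≈ C|e_n|².

(b) With |e_n| = 10^(-3) and C = 0.24:
    |e_{n+1}| ≈ 0.24 × (10^(-3))² = 0.24 × 10^(-6)

(a) 2 (quadratic); (b) |e_{n+1}| ≈ 2.400e-07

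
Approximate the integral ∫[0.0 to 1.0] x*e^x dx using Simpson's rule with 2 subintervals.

f(x) = x*e^x
a = 0.0, b = 1.0, n = 2
h = (b - a)/n = 0.500000

Simpson's rule: (h/3)[f(x₀) + 4f(x₁) + 2f(x₂) + ... + f(xₙ)]

x_0 = 0.0000, f(x_0) = 0.000000, coefficient = 1
x_1 = 0.5000, f(x_1) = 0.824361, coefficient = 4
x_2 = 1.0000, f(x_2) = 2.718282, coefficient = 1

I ≈ (0.500000/3) × 6.015724 = 1.002621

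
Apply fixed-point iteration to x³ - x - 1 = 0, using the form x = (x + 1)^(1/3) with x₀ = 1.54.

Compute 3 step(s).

Equation: x³ - x - 1 = 0
Fixed-point form: x = (x + 1)^(1/3)
x₀ = 1.54

x_1 = g(1.540000) = 1.364409
x_2 = g(1.364409) = 1.332215
x_3 = g(1.332215) = 1.326140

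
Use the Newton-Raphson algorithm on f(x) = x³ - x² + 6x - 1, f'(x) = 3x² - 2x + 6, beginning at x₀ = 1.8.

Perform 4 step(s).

f(x) = x³ - x² + 6x - 1
f'(x) = 3x² - 2x + 6
x₀ = 1.8

Newton-Raphson formula: x_{n+1} = x_n - f(x_n)/f'(x_n)

Iteration 1:
  f(1.800000) = 12.392000
  f'(1.800000) = 12.120000
  x_1 = 1.800000 - 12.392000/12.120000 = 0.777558
Iteration 2:
  f(0.777558) = 3.530859
  f'(0.777558) = 6.258673
  x_2 = 0.777558 - 3.530859/6.258673 = 0.213403
Iteration 3:
  f(0.213403) = 0.244597
  f'(0.213403) = 5.709816
  x_3 = 0.213403 - 0.244597/5.709816 = 0.170565
Iteration 4:
  f(0.170565) = -0.000739
  f'(0.170565) = 5.746147
  x_4 = 0.170565 - (-0.000739)/5.746147 = 0.170694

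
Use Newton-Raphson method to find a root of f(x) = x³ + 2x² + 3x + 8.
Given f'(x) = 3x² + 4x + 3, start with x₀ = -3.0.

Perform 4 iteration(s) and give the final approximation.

f(x) = x³ + 2x² + 3x + 8
f'(x) = 3x² + 4x + 3
x₀ = -3.0

Newton-Raphson formula: x_{n+1} = x_n - f(x_n)/f'(x_n)

Iteration 1:
  f(-3.000000) = -10.000000
  f'(-3.000000) = 18.000000
  x_1 = -3.000000 - (-10.000000)/18.000000 = -2.444444
Iteration 2:
  f(-2.444444) = -1.989026
  f'(-2.444444) = 11.148148
  x_2 = -2.444444 - (-1.989026)/11.148148 = -2.266027
Iteration 3:
  f(-2.266027) = -0.164096
  f'(-2.266027) = 9.340525
  x_3 = -2.266027 - (-0.164096)/9.340525 = -2.248459
Iteration 4:
  f(-2.248459) = -0.001475
  f'(-2.248459) = 9.172865
  x_4 = -2.248459 - (-0.001475)/9.172865 = -2.248298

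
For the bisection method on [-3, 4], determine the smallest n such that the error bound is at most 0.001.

We need (b-a)/2^n ≤ 0.001
(4 - (-3))/2^n ≤ 0.001
7/2^n ≤ 0.001
2^n ≥ 7000
n ≥ log₂(7000) = 12.77
n ≥ 13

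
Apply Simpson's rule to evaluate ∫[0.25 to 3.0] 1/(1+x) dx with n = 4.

f(x) = 1/(1+x)
a = 0.25, b = 3.0, n = 4
h = (b - a)/n = 0.687500

Simpson's rule: (h/3)[f(x₀) + 4f(x₁) + 2f(x₂) + ... + f(xₙ)]

x_0 = 0.2500, f(x_0) = 0.800000, coefficient = 1
x_1 = 0.9375, f(x_1) = 0.516129, coefficient = 4
x_2 = 1.6250, f(x_2) = 0.380952, coefficient = 2
x_3 = 2.3125, f(x_3) = 0.301887, coefficient = 4
x_4 = 3.0000, f(x_4) = 0.250000, coefficient = 1

I ≈ (0.687500/3) × 5.083968 = 1.165076
Exact value: 1.163151
Error: 0.001925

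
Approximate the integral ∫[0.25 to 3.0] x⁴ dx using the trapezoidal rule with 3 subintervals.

f(x) = x⁴
a = 0.25, b = 3.0, n = 3
h = (b - a)/n = 0.916667

Trapezoidal rule: (h/2)[f(x₀) + 2f(x₁) + 2f(x₂) + ... + f(xₙ)]

x_0 = 0.2500, f(x_0) = 0.003906, coefficient = 1
x_1 = 1.1667, f(x_1) = 1.852623, coefficient = 2
x_2 = 2.0833, f(x_2) = 18.838011, coefficient = 2
x_3 = 3.0000, f(x_3) = 81.000000, coefficient = 1

I ≈ (0.916667/2) × 122.385176 = 56.093205
Exact value: 48.599805
Error: 7.493401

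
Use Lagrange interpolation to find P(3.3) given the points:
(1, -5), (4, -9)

Lagrange interpolation formula:
P(x) = Σ yᵢ × Lᵢ(x)
where Lᵢ(x) = Π_{j≠i} (x - xⱼ)/(xᵢ - xⱼ)

L_0(3.3) = (3.3 - 4)/(1 - 4) = 0.233333
L_1(3.3) = (3.3 - 1)/(4 - 1) = 0.766667

P(3.3) = (-5)×L_0(3.3) + (-9)×L_1(3.3)
P(3.3) = -8.066667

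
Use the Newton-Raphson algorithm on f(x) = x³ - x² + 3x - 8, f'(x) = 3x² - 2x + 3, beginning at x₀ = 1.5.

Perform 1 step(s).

f(x) = x³ - x² + 3x - 8
f'(x) = 3x² - 2x + 3
x₀ = 1.5

Newton-Raphson formula: x_{n+1} = x_n - f(x_n)/f'(x_n)

Iteration 1:
  f(1.500000) = -2.375000
  f'(1.500000) = 6.750000
  x_1 = 1.500000 - (-2.375000)/6.750000 = 1.851852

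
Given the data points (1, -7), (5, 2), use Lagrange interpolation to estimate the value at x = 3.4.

Lagrange interpolation formula:
P(x) = Σ yᵢ × Lᵢ(x)
where Lᵢ(x) = Π_{j≠i} (x - xⱼ)/(xᵢ - xⱼ)

L_0(3.4) = (3.4 - 5)/(1 - 5) = 0.400000
L_1(3.4) = (3.4 - 1)/(5 - 1) = 0.600000

P(3.4) = (-7)×L_0(3.4) + 2×L_1(3.4)
P(3.4) = -1.600000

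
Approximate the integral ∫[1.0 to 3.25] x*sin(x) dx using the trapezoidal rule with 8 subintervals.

f(x) = x*sin(x)
a = 1.0, b = 3.25, n = 8
h = (b - a)/n = 0.281250

Trapezoidal rule: (h/2)[f(x₀) + 2f(x₁) + 2f(x₂) + ... + f(xₙ)]

x_0 = 1.0000, f(x_0) = 0.841471, coefficient = 1
x_1 = 1.2812, f(x_1) = 1.227916, coefficient = 2
x_2 = 1.5625, f(x_2) = 1.562446, coefficient = 2
x_3 = 1.8438, f(x_3) = 1.775492, coefficient = 2
x_4 = 2.1250, f(x_4) = 1.806930, coefficient = 2
x_5 = 2.4062, f(x_5) = 1.614212, coefficient = 2
x_6 = 2.6875, f(x_6) = 1.178864, coefficient = 2
x_7 = 2.9688, f(x_7) = 0.510576, coefficient = 2
x_8 = 3.2500, f(x_8) = -0.351634, coefficient = 1

I ≈ (0.281250/2) × 19.842708 = 2.790381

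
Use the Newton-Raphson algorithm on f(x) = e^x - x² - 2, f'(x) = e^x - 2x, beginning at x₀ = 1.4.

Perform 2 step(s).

f(x) = e^x - x² - 2
f'(x) = e^x - 2x
x₀ = 1.4

Newton-Raphson formula: x_{n+1} = x_n - f(x_n)/f'(x_n)

Iteration 1:
  f(1.400000) = 0.095200
  f'(1.400000) = 1.255200
  x_1 = 1.400000 - 0.095200/1.255200 = 1.324156
Iteration 2:
  f(1.324156) = 0.005622
  f'(1.324156) = 1.110699
  x_2 = 1.324156 - 0.005622/1.110699 = 1.319094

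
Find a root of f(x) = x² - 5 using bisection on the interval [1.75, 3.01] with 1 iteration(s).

f(x) = x² - 5
Initial interval: [1.75, 3.01]

Iteration 1:
  c_1 = (1.750000 + 3.010000)/2 = 2.380000
  f(c_1) = f(2.380000) = 0.664400
  f(a) × f(c) < 0, new interval: [1.750000, 2.380000]

After 1 iteration(s), the approximation is c_1 = 2.380000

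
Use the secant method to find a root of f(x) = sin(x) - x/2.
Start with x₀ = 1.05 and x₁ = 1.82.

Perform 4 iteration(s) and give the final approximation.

f(x) = sin(x) - x/2
x₀ = 1.05, x₁ = 1.82

Secant formula: x_{n+1} = x_n - f(x_n)(x_n - x_{n-1})/(f(x_n) - f(x_{n-1}))

Iteration 1:
  f(1.050000) = 0.342423
  f(1.820000) = 0.059109
  x_2 = 1.820000 - 0.059109×(1.820000 - 1.050000)/(0.059109 - 0.342423)
       = 1.980649
Iteration 2:
  f(1.820000) = 0.059109
  f(1.980649) = -0.073145
  x_3 = 1.980649 - (-0.073145)×(1.980649 - 1.820000)/(-0.073145 - 0.059109)
       = 1.891800
Iteration 3:
  f(1.980649) = -0.073145
  f(1.891800) = 0.003019
  x_4 = 1.891800 - 0.003019×(1.891800 - 1.980649)/(0.003019 - (-0.073145))
       = 1.895322
Iteration 4:
  f(1.891800) = 0.003019
  f(1.895322) = 0.000141
  x_5 = 1.895322 - 0.000141×(1.895322 - 1.891800)/(0.000141 - 0.003019)
       = 1.895495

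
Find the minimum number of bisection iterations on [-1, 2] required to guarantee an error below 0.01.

We need (b-a)/2^n ≤ 0.01
(2 - (-1))/2^n ≤ 0.01
3/2^n ≤ 0.01
2^n ≥ 300
n ≥ log₂(300) = 8.23
n ≥ 9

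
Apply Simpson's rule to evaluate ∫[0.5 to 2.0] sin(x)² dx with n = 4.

f(x) = sin(x)²
a = 0.5, b = 2.0, n = 4
h = (b - a)/n = 0.375000

Simpson's rule: (h/3)[f(x₀) + 4f(x₁) + 2f(x₂) + ... + f(xₙ)]

x_0 = 0.5000, f(x_0) = 0.229849, coefficient = 1
x_1 = 0.8750, f(x_1) = 0.589123, coefficient = 4
x_2 = 1.2500, f(x_2) = 0.900572, coefficient = 2
x_3 = 1.6250, f(x_3) = 0.997065, coefficient = 4
x_4 = 2.0000, f(x_4) = 0.826822, coefficient = 1

I ≈ (0.375000/3) × 9.202566 = 1.150321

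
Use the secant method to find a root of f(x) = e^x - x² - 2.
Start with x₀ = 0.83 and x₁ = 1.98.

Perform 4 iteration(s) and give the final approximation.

f(x) = e^x - x² - 2
x₀ = 0.83, x₁ = 1.98

Secant formula: x_{n+1} = x_n - f(x_n)(x_n - x_{n-1})/(f(x_n) - f(x_{n-1}))

Iteration 1:
  f(0.830000) = -0.395581
  f(1.980000) = 1.322343
  x_2 = 1.980000 - 1.322343×(1.980000 - 0.830000)/(1.322343 - (-0.395581))
       = 1.094807
Iteration 2:
  f(1.980000) = 1.322343
  f(1.094807) = -0.209997
  x_3 = 1.094807 - (-0.209997)×(1.094807 - 1.980000)/(-0.209997 - 1.322343)
       = 1.216117
Iteration 3:
  f(1.094807) = -0.209997
  f(1.216117) = -0.104880
  x_4 = 1.216117 - (-0.104880)×(1.216117 - 1.094807)/(-0.104880 - (-0.209997))
       = 1.337154
Iteration 4:
  f(1.216117) = -0.104880
  f(1.337154) = 0.020209
  x_5 = 1.337154 - 0.020209×(1.337154 - 1.216117)/(0.020209 - (-0.104880))
       = 1.317600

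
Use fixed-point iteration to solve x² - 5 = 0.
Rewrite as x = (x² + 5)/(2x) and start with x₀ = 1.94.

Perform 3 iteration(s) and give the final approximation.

Equation: x² - 5 = 0
Fixed-point form: x = (x² + 5)/(2x)
x₀ = 1.94

x_1 = g(1.940000) = 2.258660
x_2 = g(2.258660) = 2.236181
x_3 = g(2.236181) = 2.236068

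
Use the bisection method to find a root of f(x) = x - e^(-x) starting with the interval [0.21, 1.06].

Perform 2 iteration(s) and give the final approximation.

f(x) = x - e^(-x)
Initial interval: [0.21, 1.06]

Iteration 1:
  c_1 = (0.210000 + 1.060000)/2 = 0.635000
  f(c_1) = f(0.635000) = 0.105065
  f(a) × f(c) < 0, new interval: [0.210000, 0.635000]
Iteration 2:
  c_2 = (0.210000 + 0.635000)/2 = 0.422500
  f(c_2) = f(0.422500) = -0.232906
  f(a) × f(c) ≥ 0, new interval: [0.422500, 0.635000]

After 2 iteration(s), the approximation is c_2 = 0.422500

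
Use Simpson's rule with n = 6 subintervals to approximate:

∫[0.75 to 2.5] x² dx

f(x) = x²
a = 0.75, b = 2.5, n = 6
h = (b - a)/n = 0.291667

Simpson's rule: (h/3)[f(x₀) + 4f(x₁) + 2f(x₂) + ... + f(xₙ)]

x_0 = 0.7500, f(x_0) = 0.562500, coefficient = 1
x_1 = 1.0417, f(x_1) = 1.085069, coefficient = 4
x_2 = 1.3333, f(x_2) = 1.777778, coefficient = 2
x_3 = 1.6250, f(x_3) = 2.640625, coefficient = 4
x_4 = 1.9167, f(x_4) = 3.673611, coefficient = 2
x_5 = 2.2083, f(x_5) = 4.876736, coefficient = 4
x_6 = 2.5000, f(x_6) = 6.250000, coefficient = 1

I ≈ (0.291667/3) × 52.125000 = 5.067708
Exact value: 5.067708
Error: 0.000000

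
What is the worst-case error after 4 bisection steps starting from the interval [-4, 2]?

Bisection error bound: |error| ≤ (b-a)/2^n
|error| ≤ (2 - (-4))/2^4 = 6/2^4
|error| ≤ 0.3750000000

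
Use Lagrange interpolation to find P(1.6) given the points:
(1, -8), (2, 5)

Lagrange interpolation formula:
P(x) = Σ yᵢ × Lᵢ(x)
where Lᵢ(x) = Π_{j≠i} (x - xⱼ)/(xᵢ - xⱼ)

L_0(1.6) = (1.6 - 2)/(1 - 2) = 0.400000
L_1(1.6) = (1.6 - 1)/(2 - 1) = 0.600000

P(1.6) = (-8)×L_0(1.6) + 5×L_1(1.6)
P(1.6) = -0.200000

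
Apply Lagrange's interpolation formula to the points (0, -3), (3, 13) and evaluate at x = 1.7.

Lagrange interpolation formula:
P(x) = Σ yᵢ × Lᵢ(x)
where Lᵢ(x) = Π_{j≠i} (x - xⱼ)/(xᵢ - xⱼ)

L_0(1.7) = (1.7 - 3)/(0 - 3) = 0.433333
L_1(1.7) = (1.7 - 0)/(3 - 0) = 0.566667

P(1.7) = (-3)×L_0(1.7) + 13×L_1(1.7)
P(1.7) = 6.066667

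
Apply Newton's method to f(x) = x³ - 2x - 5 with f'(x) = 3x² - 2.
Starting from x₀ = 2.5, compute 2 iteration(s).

f(x) = x³ - 2x - 5
f'(x) = 3x² - 2
x₀ = 2.5

Newton-Raphson formula: x_{n+1} = x_n - f(x_n)/f'(x_n)

Iteration 1:
  f(2.500000) = 5.625000
  f'(2.500000) = 16.750000
  x_1 = 2.500000 - 5.625000/16.750000 = 2.164179
Iteration 2:
  f(2.164179) = 0.807945
  f'(2.164179) = 12.051014
  x_2 = 2.164179 - 0.807945/12.051014 = 2.097135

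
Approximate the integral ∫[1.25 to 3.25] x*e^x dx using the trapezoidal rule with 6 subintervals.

f(x) = x*e^x
a = 1.25, b = 3.25, n = 6
h = (b - a)/n = 0.333333

Trapezoidal rule: (h/2)[f(x₀) + 2f(x₁) + 2f(x₂) + ... + f(xₙ)]

x_0 = 1.2500, f(x_0) = 4.362929, coefficient = 1
x_1 = 1.5833, f(x_1) = 7.712679, coefficient = 2
x_2 = 1.9167, f(x_2) = 13.029998, coefficient = 2
x_3 = 2.2500, f(x_3) = 21.347406, coefficient = 2
x_4 = 2.5833, f(x_4) = 34.206439, coefficient = 2
x_5 = 2.9167, f(x_5) = 53.898793, coefficient = 2
x_6 = 3.2500, f(x_6) = 83.818605, coefficient = 1

I ≈ (0.333333/2) × 348.572162 = 58.095360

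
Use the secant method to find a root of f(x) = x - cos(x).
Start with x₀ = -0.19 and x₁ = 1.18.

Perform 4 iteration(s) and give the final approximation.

f(x) = x - cos(x)
x₀ = -0.19, x₁ = 1.18

Secant formula: x_{n+1} = x_n - f(x_n)(x_n - x_{n-1})/(f(x_n) - f(x_{n-1}))

Iteration 1:
  f(-0.190000) = -1.172004
  f(1.180000) = 0.799075
  x_2 = 1.180000 - 0.799075×(1.180000 - (-0.190000))/(0.799075 - (-1.172004))
       = 0.624602
Iteration 2:
  f(1.180000) = 0.799075
  f(0.624602) = -0.186593
  x_3 = 0.624602 - (-0.186593)×(0.624602 - 1.180000)/(-0.186593 - 0.799075)
       = 0.729743
Iteration 3:
  f(0.624602) = -0.186593
  f(0.729743) = -0.015603
  x_4 = 0.729743 - (-0.015603)×(0.729743 - 0.624602)/(-0.015603 - (-0.186593))
       = 0.739337
Iteration 4:
  f(0.729743) = -0.015603
  f(0.739337) = 0.000422
  x_5 = 0.739337 - 0.000422×(0.739337 - 0.729743)/(0.000422 - (-0.015603))
       = 0.739085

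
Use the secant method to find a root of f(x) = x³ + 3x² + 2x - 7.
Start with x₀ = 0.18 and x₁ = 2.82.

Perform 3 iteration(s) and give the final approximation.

f(x) = x³ + 3x² + 2x - 7
x₀ = 0.18, x₁ = 2.82

Secant formula: x_{n+1} = x_n - f(x_n)(x_n - x_{n-1})/(f(x_n) - f(x_{n-1}))

Iteration 1:
  f(0.180000) = -6.536968
  f(2.820000) = 44.922968
  x_2 = 2.820000 - 44.922968×(2.820000 - 0.180000)/(44.922968 - (-6.536968))
       = 0.515360
Iteration 2:
  f(2.820000) = 44.922968
  f(0.515360) = -5.035616
  x_3 = 0.515360 - (-5.035616)×(0.515360 - 2.820000)/(-5.035616 - 44.922968)
       = 0.747658
Iteration 3:
  f(0.515360) = -5.035616
  f(0.747658) = -3.409772
  x_4 = 0.747658 - (-3.409772)×(0.747658 - 0.515360)/(-3.409772 - (-5.035616))
       = 1.234841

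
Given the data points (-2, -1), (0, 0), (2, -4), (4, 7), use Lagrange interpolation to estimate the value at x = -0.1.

Lagrange interpolation formula:
P(x) = Σ yᵢ × Lᵢ(x)
where Lᵢ(x) = Π_{j≠i} (x - xⱼ)/(xᵢ - xⱼ)

L_0(-0.1) = (-0.1 - 0)/(-2 - 0) × (-0.1 - 2)/(-2 - 2) × (-0.1 - 4)/(-2 - 4) = 0.017937
L_1(-0.1) = (-0.1 - (-2))/(0 - (-2)) × (-0.1 - 2)/(0 - 2) × (-0.1 - 4)/(0 - 4) = 1.022437
L_2(-0.1) = (-0.1 - (-2))/(2 - (-2)) × (-0.1 - 0)/(2 - 0) × (-0.1 - 4)/(2 - 4) = -0.048687
L_3(-0.1) = (-0.1 - (-2))/(4 - (-2)) × (-0.1 - 0)/(4 - 0) × (-0.1 - 2)/(4 - 2) = 0.008313

P(-0.1) = (-1)×L_0(-0.1) + 0×L_1(-0.1) + (-4)×L_2(-0.1) + 7×L_3(-0.1)
P(-0.1) = 0.235000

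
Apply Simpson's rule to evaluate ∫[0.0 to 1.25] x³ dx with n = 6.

f(x) = x³
a = 0.0, b = 1.25, n = 6
h = (b - a)/n = 0.208333

Simpson's rule: (h/3)[f(x₀) + 4f(x₁) + 2f(x₂) + ... + f(xₙ)]

x_0 = 0.0000, f(x_0) = 0.000000, coefficient = 1
x_1 = 0.2083, f(x_1) = 0.009042, coefficient = 4
x_2 = 0.4167, f(x_2) = 0.072338, coefficient = 2
x_3 = 0.6250, f(x_3) = 0.244141, coefficient = 4
x_4 = 0.8333, f(x_4) = 0.578704, coefficient = 2
x_5 = 1.0417, f(x_5) = 1.130281, coefficient = 4
x_6 = 1.2500, f(x_6) = 1.953125, coefficient = 1

I ≈ (0.208333/3) × 8.789062 = 0.610352
Exact value: 0.610352
Error: 0.000000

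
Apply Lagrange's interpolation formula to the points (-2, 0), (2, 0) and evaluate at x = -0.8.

Lagrange interpolation formula:
P(x) = Σ yᵢ × Lᵢ(x)
where Lᵢ(x) = Π_{j≠i} (x - xⱼ)/(xᵢ - xⱼ)

L_0(-0.8) = (-0.8 - 2)/(-2 - 2) = 0.700000
L_1(-0.8) = (-0.8 - (-2))/(2 - (-2)) = 0.300000

P(-0.8) = 0×L_0(-0.8) + 0×L_1(-0.8)
P(-0.8) = 0.000000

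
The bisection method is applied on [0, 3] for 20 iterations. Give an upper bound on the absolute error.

Bisection error bound: |error| ≤ (b-a)/2^n
|error| ≤ (3 - 0)/2^20 = 3/2^20
|error| ≤ 0.0000028610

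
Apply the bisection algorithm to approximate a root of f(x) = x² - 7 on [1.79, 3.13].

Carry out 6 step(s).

f(x) = x² - 7
Initial interval: [1.79, 3.13]

Iteration 1:
  c_1 = (1.790000 + 3.130000)/2 = 2.460000
  f(c_1) = f(2.460000) = -0.948400
  f(a) × f(c) ≥ 0, new interval: [2.460000, 3.130000]
Iteration 2:
  c_2 = (2.460000 + 3.130000)/2 = 2.795000
  f(c_2) = f(2.795000) = 0.812025
  f(a) × f(c) < 0, new interval: [2.460000, 2.795000]
Iteration 3:
  c_3 = (2.460000 + 2.795000)/2 = 2.627500
  f(c_3) = f(2.627500) = -0.096244
  f(a) × f(c) ≥ 0, new interval: [2.627500, 2.795000]
Iteration 4:
  c_4 = (2.627500 + 2.795000)/2 = 2.711250
  f(c_4) = f(2.711250) = 0.350877
  f(a) × f(c) < 0, new interval: [2.627500, 2.711250]
Iteration 5:
  c_5 = (2.627500 + 2.711250)/2 = 2.669375
  f(c_5) = f(2.669375) = 0.125563
  f(a) × f(c) < 0, new interval: [2.627500, 2.669375]
Iteration 6:
  c_6 = (2.627500 + 2.669375)/2 = 2.648438
  f(c_6) = f(2.648438) = 0.014221
  f(a) × f(c) < 0, new interval: [2.627500, 2.648438]

After 6 iteration(s), the approximation is c_6 = 2.648438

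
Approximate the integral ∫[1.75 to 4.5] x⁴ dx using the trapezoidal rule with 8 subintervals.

f(x) = x⁴
a = 1.75, b = 4.5, n = 8
h = (b - a)/n = 0.343750

Trapezoidal rule: (h/2)[f(x₀) + 2f(x₁) + 2f(x₂) + ... + f(xₙ)]

x_0 = 1.7500, f(x_0) = 9.378906, coefficient = 1
x_1 = 2.0938, f(x_1) = 19.217607, coefficient = 2
x_2 = 2.4375, f(x_2) = 35.300308, coefficient = 2
x_3 = 2.7812, f(x_3) = 59.835664, coefficient = 2
x_4 = 3.1250, f(x_4) = 95.367432, coefficient = 2
x_5 = 3.4688, f(x_5) = 144.774476, coefficient = 2
x_6 = 3.8125, f(x_6) = 211.270767, coefficient = 2
x_7 = 4.1562, f(x_7) = 298.405381, coefficient = 2
x_8 = 4.5000, f(x_8) = 410.062500, coefficient = 1

I ≈ (0.343750/2) × 2147.784676 = 369.150491
Exact value: 365.773633
Error: 3.376858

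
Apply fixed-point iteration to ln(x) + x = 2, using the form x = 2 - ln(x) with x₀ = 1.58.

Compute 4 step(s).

Equation: ln(x) + x = 2
Fixed-point form: x = 2 - ln(x)
x₀ = 1.58

x_1 = g(1.580000) = 1.542575
x_2 = g(1.542575) = 1.566547
x_3 = g(1.566547) = 1.551126
x_4 = g(1.551126) = 1.561019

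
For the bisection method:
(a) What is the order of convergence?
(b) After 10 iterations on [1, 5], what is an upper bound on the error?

(a) Bisection has linear (order 1) convergence; the error is halved each step.

(b) Error bound = (b-a)/2^n = (5 - 1)/2^{10}
    = 4/2^{10}

(a) 1 (linear); (b) error ≤ 3.91e-03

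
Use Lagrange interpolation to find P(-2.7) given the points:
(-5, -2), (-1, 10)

Lagrange interpolation formula:
P(x) = Σ yᵢ × Lᵢ(x)
where Lᵢ(x) = Π_{j≠i} (x - xⱼ)/(xᵢ - xⱼ)

L_0(-2.7) = (-2.7 - (-1))/(-5 - (-1)) = 0.425000
L_1(-2.7) = (-2.7 - (-5))/(-1 - (-5)) = 0.575000

P(-2.7) = (-2)×L_0(-2.7) + 10×L_1(-2.7)
P(-2.7) = 4.900000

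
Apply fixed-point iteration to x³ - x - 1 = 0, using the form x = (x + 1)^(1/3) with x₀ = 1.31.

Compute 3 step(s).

Equation: x³ - x - 1 = 0
Fixed-point form: x = (x + 1)^(1/3)
x₀ = 1.31

x_1 = g(1.310000) = 1.321916
x_2 = g(1.321916) = 1.324186
x_3 = g(1.324186) = 1.324617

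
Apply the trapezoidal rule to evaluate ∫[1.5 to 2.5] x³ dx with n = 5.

f(x) = x³
a = 1.5, b = 2.5, n = 5
h = (b - a)/n = 0.200000

Trapezoidal rule: (h/2)[f(x₀) + 2f(x₁) + 2f(x₂) + ... + f(xₙ)]

x_0 = 1.5000, f(x_0) = 3.375000, coefficient = 1
x_1 = 1.7000, f(x_1) = 4.913000, coefficient = 2
x_2 = 1.9000, f(x_2) = 6.859000, coefficient = 2
x_3 = 2.1000, f(x_3) = 9.261000, coefficient = 2
x_4 = 2.3000, f(x_4) = 12.167000, coefficient = 2
x_5 = 2.5000, f(x_5) = 15.625000, coefficient = 1

I ≈ (0.200000/2) × 85.400000 = 8.540000
Exact value: 8.500000
Error: 0.040000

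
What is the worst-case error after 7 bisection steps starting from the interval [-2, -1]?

Bisection error bound: |error| ≤ (b-a)/2^n
|error| ≤ (-1 - (-2))/2^7 = 1/2^7
|error| ≤ 0.0078125000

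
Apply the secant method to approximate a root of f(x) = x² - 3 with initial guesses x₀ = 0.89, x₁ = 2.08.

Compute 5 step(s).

f(x) = x² - 3
x₀ = 0.89, x₁ = 2.08

Secant formula: x_{n+1} = x_n - f(x_n)(x_n - x_{n-1})/(f(x_n) - f(x_{n-1}))

Iteration 1:
  f(0.890000) = -2.207900
  f(2.080000) = 1.326400
  x_2 = 2.080000 - 1.326400×(2.080000 - 0.890000)/(1.326400 - (-2.207900))
       = 1.633401
Iteration 2:
  f(2.080000) = 1.326400
  f(1.633401) = -0.332002
  x_3 = 1.633401 - (-0.332002)×(1.633401 - 2.080000)/(-0.332002 - 1.326400)
       = 1.722807
Iteration 3:
  f(1.633401) = -0.332002
  f(1.722807) = -0.031935
  x_4 = 1.722807 - (-0.031935)×(1.722807 - 1.633401)/(-0.031935 - (-0.332002))
       = 1.732323
Iteration 4:
  f(1.722807) = -0.031935
  f(1.732323) = 0.000941
  x_5 = 1.732323 - 0.000941×(1.732323 - 1.722807)/(0.000941 - (-0.031935))
       = 1.732050
Iteration 5:
  f(1.732323) = 0.000941
  f(1.732050) = -0.000003
  x_6 = 1.732050 - (-0.000003)×(1.732050 - 1.732323)/(-0.000003 - 0.000941)
       = 1.732051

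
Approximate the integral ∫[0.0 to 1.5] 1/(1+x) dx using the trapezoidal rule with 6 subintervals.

f(x) = 1/(1+x)
a = 0.0, b = 1.5, n = 6
h = (b - a)/n = 0.250000

Trapezoidal rule: (h/2)[f(x₀) + 2f(x₁) + 2f(x₂) + ... + f(xₙ)]

x_0 = 0.0000, f(x_0) = 1.000000, coefficient = 1
x_1 = 0.2500, f(x_1) = 0.800000, coefficient = 2
x_2 = 0.5000, f(x_2) = 0.666667, coefficient = 2
x_3 = 0.7500, f(x_3) = 0.571429, coefficient = 2
x_4 = 1.0000, f(x_4) = 0.500000, coefficient = 2
x_5 = 1.2500, f(x_5) = 0.444444, coefficient = 2
x_6 = 1.5000, f(x_6) = 0.400000, coefficient = 1

I ≈ (0.250000/2) × 7.365079 = 0.920635
Exact value: 0.916291
Error: 0.004344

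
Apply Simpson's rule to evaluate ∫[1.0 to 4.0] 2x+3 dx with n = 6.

f(x) = 2x+3
a = 1.0, b = 4.0, n = 6
h = (b - a)/n = 0.500000

Simpson's rule: (h/3)[f(x₀) + 4f(x₁) + 2f(x₂) + ... + f(xₙ)]

x_0 = 1.0000, f(x_0) = 5.000000, coefficient = 1
x_1 = 1.5000, f(x_1) = 6.000000, coefficient = 4
x_2 = 2.0000, f(x_2) = 7.000000, coefficient = 2
x_3 = 2.5000, f(x_3) = 8.000000, coefficient = 4
x_4 = 3.0000, f(x_4) = 9.000000, coefficient = 2
x_5 = 3.5000, f(x_5) = 10.000000, coefficient = 4
x_6 = 4.0000, f(x_6) = 11.000000, coefficient = 1

I ≈ (0.500000/3) × 144.000000 = 24.000000
Exact value: 24.000000
Error: 0.000000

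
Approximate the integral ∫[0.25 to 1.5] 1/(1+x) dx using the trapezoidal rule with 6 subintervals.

f(x) = 1/(1+x)
a = 0.25, b = 1.5, n = 6
h = (b - a)/n = 0.208333

Trapezoidal rule: (h/2)[f(x₀) + 2f(x₁) + 2f(x₂) + ... + f(xₙ)]

x_0 = 0.2500, f(x_0) = 0.800000, coefficient = 1
x_1 = 0.4583, f(x_1) = 0.685714, coefficient = 2
x_2 = 0.6667, f(x_2) = 0.600000, coefficient = 2
x_3 = 0.8750, f(x_3) = 0.533333, coefficient = 2
x_4 = 1.0833, f(x_4) = 0.480000, coefficient = 2
x_5 = 1.2917, f(x_5) = 0.436364, coefficient = 2
x_6 = 1.5000, f(x_6) = 0.400000, coefficient = 1

I ≈ (0.208333/2) × 6.670823 = 0.694877
Exact value: 0.693147
Error: 0.001730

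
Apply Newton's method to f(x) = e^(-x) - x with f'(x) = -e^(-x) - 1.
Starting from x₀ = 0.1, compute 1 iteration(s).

f(x) = e^(-x) - x
f'(x) = -e^(-x) - 1
x₀ = 0.1

Newton-Raphson formula: x_{n+1} = x_n - f(x_n)/f'(x_n)

Iteration 1:
  f(0.100000) = 0.804837
  f'(0.100000) = -1.904837
  x_1 = 0.100000 - 0.804837/(-1.904837) = 0.522523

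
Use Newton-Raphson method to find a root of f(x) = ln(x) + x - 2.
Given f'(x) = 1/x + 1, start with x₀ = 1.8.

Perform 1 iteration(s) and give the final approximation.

f(x) = ln(x) + x - 2
f'(x) = 1/x + 1
x₀ = 1.8

Newton-Raphson formula: x_{n+1} = x_n - f(x_n)/f'(x_n)

Iteration 1:
  f(1.800000) = 0.387787
  f'(1.800000) = 1.555556
  x_1 = 1.800000 - 0.387787/1.555556 = 1.550709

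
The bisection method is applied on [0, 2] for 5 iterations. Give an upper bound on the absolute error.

Bisection error bound: |error| ≤ (b-a)/2^n
|error| ≤ (2 - 0)/2^5 = 2/2^5
|error| ≤ 0.0625000000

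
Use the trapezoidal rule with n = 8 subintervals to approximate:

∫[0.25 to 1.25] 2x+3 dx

f(x) = 2x+3
a = 0.25, b = 1.25, n = 8
h = (b - a)/n = 0.125000

Trapezoidal rule: (h/2)[f(x₀) + 2f(x₁) + 2f(x₂) + ... + f(xₙ)]

x_0 = 0.2500, f(x_0) = 3.500000, coefficient = 1
x_1 = 0.3750, f(x_1) = 3.750000, coefficient = 2
x_2 = 0.5000, f(x_2) = 4.000000, coefficient = 2
x_3 = 0.6250, f(x_3) = 4.250000, coefficient = 2
x_4 = 0.7500, f(x_4) = 4.500000, coefficient = 2
x_5 = 0.8750, f(x_5) = 4.750000, coefficient = 2
x_6 = 1.0000, f(x_6) = 5.000000, coefficient = 2
x_7 = 1.1250, f(x_7) = 5.250000, coefficient = 2
x_8 = 1.2500, f(x_8) = 5.500000, coefficient = 1

I ≈ (0.125000/2) × 72.000000 = 4.500000
Exact value: 4.500000
Error: 0.000000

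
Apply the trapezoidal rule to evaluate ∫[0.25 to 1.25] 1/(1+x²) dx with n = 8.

f(x) = 1/(1+x²)
a = 0.25, b = 1.25, n = 8
h = (b - a)/n = 0.125000

Trapezoidal rule: (h/2)[f(x₀) + 2f(x₁) + 2f(x₂) + ... + f(xₙ)]

x_0 = 0.2500, f(x_0) = 0.941176, coefficient = 1
x_1 = 0.3750, f(x_1) = 0.876712, coefficient = 2
x_2 = 0.5000, f(x_2) = 0.800000, coefficient = 2
x_3 = 0.6250, f(x_3) = 0.719101, coefficient = 2
x_4 = 0.7500, f(x_4) = 0.640000, coefficient = 2
x_5 = 0.8750, f(x_5) = 0.566372, coefficient = 2
x_6 = 1.0000, f(x_6) = 0.500000, coefficient = 2
x_7 = 1.1250, f(x_7) = 0.441379, coefficient = 2
x_8 = 1.2500, f(x_8) = 0.390244, coefficient = 1

I ≈ (0.125000/2) × 10.418549 = 0.651159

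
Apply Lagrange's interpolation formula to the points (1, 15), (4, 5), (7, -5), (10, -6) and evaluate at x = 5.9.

Lagrange interpolation formula:
P(x) = Σ yᵢ × Lᵢ(x)
where Lᵢ(x) = Π_{j≠i} (x - xⱼ)/(xᵢ - xⱼ)

L_0(5.9) = (5.9 - 4)/(1 - 4) × (5.9 - 7)/(1 - 7) × (5.9 - 10)/(1 - 10) = -0.052895
L_1(5.9) = (5.9 - 1)/(4 - 1) × (5.9 - 7)/(4 - 7) × (5.9 - 10)/(4 - 10) = 0.409241
L_2(5.9) = (5.9 - 1)/(7 - 1) × (5.9 - 4)/(7 - 4) × (5.9 - 10)/(7 - 10) = 0.706870
L_3(5.9) = (5.9 - 1)/(10 - 1) × (5.9 - 4)/(10 - 4) × (5.9 - 7)/(10 - 7) = -0.063216

P(5.9) = 15×L_0(5.9) + 5×L_1(5.9) + (-5)×L_2(5.9) + (-6)×L_3(5.9)
P(5.9) = -1.902278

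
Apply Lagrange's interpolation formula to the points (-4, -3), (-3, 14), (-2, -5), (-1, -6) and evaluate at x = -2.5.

Lagrange interpolation formula:
P(x) = Σ yᵢ × Lᵢ(x)
where Lᵢ(x) = Π_{j≠i} (x - xⱼ)/(xᵢ - xⱼ)

L_0(-2.5) = (-2.5 - (-3))/(-4 - (-3)) × (-2.5 - (-2))/(-4 - (-2)) × (-2.5 - (-1))/(-4 - (-1)) = -0.062500
L_1(-2.5) = (-2.5 - (-4))/(-3 - (-4)) × (-2.5 - (-2))/(-3 - (-2)) × (-2.5 - (-1))/(-3 - (-1)) = 0.562500
L_2(-2.5) = (-2.5 - (-4))/(-2 - (-4)) × (-2.5 - (-3))/(-2 - (-3)) × (-2.5 - (-1))/(-2 - (-1)) = 0.562500
L_3(-2.5) = (-2.5 - (-4))/(-1 - (-4)) × (-2.5 - (-3))/(-1 - (-3)) × (-2.5 - (-2))/(-1 - (-2)) = -0.062500

P(-2.5) = (-3)×L_0(-2.5) + 14×L_1(-2.5) + (-5)×L_2(-2.5) + (-6)×L_3(-2.5)
P(-2.5) = 5.625000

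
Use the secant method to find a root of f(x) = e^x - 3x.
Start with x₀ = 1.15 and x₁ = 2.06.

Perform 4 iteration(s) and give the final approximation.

f(x) = e^x - 3x
x₀ = 1.15, x₁ = 2.06

Secant formula: x_{n+1} = x_n - f(x_n)(x_n - x_{n-1})/(f(x_n) - f(x_{n-1}))

Iteration 1:
  f(1.150000) = -0.291807
  f(2.060000) = 1.665970
  x_2 = 2.060000 - 1.665970×(2.060000 - 1.150000)/(1.665970 - (-0.291807))
       = 1.285636
Iteration 2:
  f(2.060000) = 1.665970
  f(1.285636) = -0.239941
  x_3 = 1.285636 - (-0.239941)×(1.285636 - 2.060000)/(-0.239941 - 1.665970)
       = 1.383123
Iteration 3:
  f(1.285636) = -0.239941
  f(1.383123) = -0.162035
  x_4 = 1.383123 - (-0.162035)×(1.383123 - 1.285636)/(-0.162035 - (-0.239941))
       = 1.585884
Iteration 4:
  f(1.383123) = -0.162035
  f(1.585884) = 0.125954
  x_5 = 1.585884 - 0.125954×(1.585884 - 1.383123)/(0.125954 - (-0.162035))
       = 1.497205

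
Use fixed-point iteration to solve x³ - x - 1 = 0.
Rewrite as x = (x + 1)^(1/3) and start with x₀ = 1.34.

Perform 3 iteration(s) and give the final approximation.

Equation: x³ - x - 1 = 0
Fixed-point form: x = (x + 1)^(1/3)
x₀ = 1.34

x_1 = g(1.340000) = 1.327614
x_2 = g(1.327614) = 1.325268
x_3 = g(1.325268) = 1.324822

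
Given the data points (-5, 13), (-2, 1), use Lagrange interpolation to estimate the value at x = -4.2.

Lagrange interpolation formula:
P(x) = Σ yᵢ × Lᵢ(x)
where Lᵢ(x) = Π_{j≠i} (x - xⱼ)/(xᵢ - xⱼ)

L_0(-4.2) = (-4.2 - (-2))/(-5 - (-2)) = 0.733333
L_1(-4.2) = (-4.2 - (-5))/(-2 - (-5)) = 0.266667

P(-4.2) = 13×L_0(-4.2) + 1×L_1(-4.2)
P(-4.2) = 9.800000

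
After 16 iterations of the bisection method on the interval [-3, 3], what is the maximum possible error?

Bisection error bound: |error| ≤ (b-a)/2^n
|error| ≤ (3 - (-3))/2^16 = 6/2^16
|error| ≤ 0.0000915527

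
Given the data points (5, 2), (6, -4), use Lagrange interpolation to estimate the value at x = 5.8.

Lagrange interpolation formula:
P(x) = Σ yᵢ × Lᵢ(x)
where Lᵢ(x) = Π_{j≠i} (x - xⱼ)/(xᵢ - xⱼ)

L_0(5.8) = (5.8 - 6)/(5 - 6) = 0.200000
L_1(5.8) = (5.8 - 5)/(6 - 5) = 0.800000

P(5.8) = 2×L_0(5.8) + (-4)×L_1(5.8)
P(5.8) = -2.800000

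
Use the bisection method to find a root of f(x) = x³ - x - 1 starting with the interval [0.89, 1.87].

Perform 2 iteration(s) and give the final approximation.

f(x) = x³ - x - 1
Initial interval: [0.89, 1.87]

Iteration 1:
  c_1 = (0.890000 + 1.870000)/2 = 1.380000
  f(c_1) = f(1.380000) = 0.248072
  f(a) × f(c) < 0, new interval: [0.890000, 1.380000]
Iteration 2:
  c_2 = (0.890000 + 1.380000)/2 = 1.135000
  f(c_2) = f(1.135000) = -0.672865
  f(a) × f(c) ≥ 0, new interval: [1.135000, 1.380000]

After 2 iteration(s), the approximation is c_2 = 1.135000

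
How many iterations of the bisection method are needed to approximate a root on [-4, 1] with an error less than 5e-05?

We need (b-a)/2^n ≤ 5e-05
(1 - (-4))/2^n ≤ 5e-05
5/2^n ≤ 5e-05
2^n ≥ 100000
n ≥ log₂(100000) = 16.61
n ≥ 17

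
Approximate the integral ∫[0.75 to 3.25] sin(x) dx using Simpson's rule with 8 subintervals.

f(x) = sin(x)
a = 0.75, b = 3.25, n = 8
h = (b - a)/n = 0.312500

Simpson's rule: (h/3)[f(x₀) + 4f(x₁) + 2f(x₂) + ... + f(xₙ)]

x_0 = 0.7500, f(x_0) = 0.681639, coefficient = 1
x_1 = 1.0625, f(x_1) = 0.873575, coefficient = 4
x_2 = 1.3750, f(x_2) = 0.980893, coefficient = 2
x_3 = 1.6875, f(x_3) = 0.993198, coefficient = 4
x_4 = 2.0000, f(x_4) = 0.909297, coefficient = 2
x_5 = 2.3125, f(x_5) = 0.737319, coefficient = 4
x_6 = 2.6250, f(x_6) = 0.493920, coefficient = 2
x_7 = 2.9375, f(x_7) = 0.202679, coefficient = 4
x_8 = 3.2500, f(x_8) = -0.108195, coefficient = 1

I ≈ (0.312500/3) × 16.568746 = 1.725911
Exact value: 1.725819
Error: 0.000093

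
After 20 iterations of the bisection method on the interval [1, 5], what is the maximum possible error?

Bisection error bound: |error| ≤ (b-a)/2^n
|error| ≤ (5 - 1)/2^20 = 4/2^20
|error| ≤ 0.0000038147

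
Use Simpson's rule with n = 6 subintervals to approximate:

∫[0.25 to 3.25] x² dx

f(x) = x²
a = 0.25, b = 3.25, n = 6
h = (b - a)/n = 0.500000

Simpson's rule: (h/3)[f(x₀) + 4f(x₁) + 2f(x₂) + ... + f(xₙ)]

x_0 = 0.2500, f(x_0) = 0.062500, coefficient = 1
x_1 = 0.7500, f(x_1) = 0.562500, coefficient = 4
x_2 = 1.2500, f(x_2) = 1.562500, coefficient = 2
x_3 = 1.7500, f(x_3) = 3.062500, coefficient = 4
x_4 = 2.2500, f(x_4) = 5.062500, coefficient = 2
x_5 = 2.7500, f(x_5) = 7.562500, coefficient = 4
x_6 = 3.2500, f(x_6) = 10.562500, coefficient = 1

I ≈ (0.500000/3) × 68.625000 = 11.437500
Exact value: 11.437500
Error: 0.000000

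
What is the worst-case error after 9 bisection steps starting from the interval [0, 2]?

Bisection error bound: |error| ≤ (b-a)/2^n
|error| ≤ (2 - 0)/2^9 = 2/2^9
|error| ≤ 0.0039062500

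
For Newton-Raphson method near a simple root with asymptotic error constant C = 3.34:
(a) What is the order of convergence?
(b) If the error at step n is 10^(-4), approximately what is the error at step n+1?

(a) Newton-Raphson has quadratic (order 2) convergence near simple roots.
    This means |e_{n+1}| ≈ C|e_n|².

(b) With |e_n| = 10^(-4) and C = 3.34:
    |e_{n+1}| ≈ 3.34 × (10^(-4))² = 3.34 × 10^(-8)

(a) 2 (quadratic); (b) |e_{n+1}| ≈ 3.340e-08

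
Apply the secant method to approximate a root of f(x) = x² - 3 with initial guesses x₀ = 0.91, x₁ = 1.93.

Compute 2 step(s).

f(x) = x² - 3
x₀ = 0.91, x₁ = 1.93

Secant formula: x_{n+1} = x_n - f(x_n)(x_n - x_{n-1})/(f(x_n) - f(x_{n-1}))

Iteration 1:
  f(0.910000) = -2.171900
  f(1.930000) = 0.724900
  x_2 = 1.930000 - 0.724900×(1.930000 - 0.910000)/(0.724900 - (-2.171900))
       = 1.674754
Iteration 2:
  f(1.930000) = 0.724900
  f(1.674754) = -0.195201
  x_3 = 1.674754 - (-0.195201)×(1.674754 - 1.930000)/(-0.195201 - 0.724900)
       = 1.728904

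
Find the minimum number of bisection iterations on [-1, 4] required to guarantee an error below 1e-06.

We need (b-a)/2^n ≤ 1e-06
(4 - (-1))/2^n ≤ 1e-06
5/2^n ≤ 1e-06
2^n ≥ 5000000
n ≥ log₂(5000000) = 22.25
n ≥ 23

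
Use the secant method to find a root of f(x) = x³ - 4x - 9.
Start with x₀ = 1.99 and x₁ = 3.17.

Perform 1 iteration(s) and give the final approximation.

f(x) = x³ - 4x - 9
x₀ = 1.99, x₁ = 3.17

Secant formula: x_{n+1} = x_n - f(x_n)(x_n - x_{n-1})/(f(x_n) - f(x_{n-1}))

Iteration 1:
  f(1.990000) = -9.079401
  f(3.170000) = 10.175013
  x_2 = 3.170000 - 10.175013×(3.170000 - 1.990000)/(10.175013 - (-9.079401))
       = 2.546428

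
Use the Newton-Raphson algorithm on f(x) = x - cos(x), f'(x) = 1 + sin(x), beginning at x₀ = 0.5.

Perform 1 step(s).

f(x) = x - cos(x)
f'(x) = 1 + sin(x)
x₀ = 0.5

Newton-Raphson formula: x_{n+1} = x_n - f(x_n)/f'(x_n)

Iteration 1:
  f(0.500000) = -0.377583
  f'(0.500000) = 1.479426
  x_1 = 0.500000 - (-0.377583)/1.479426 = 0.755222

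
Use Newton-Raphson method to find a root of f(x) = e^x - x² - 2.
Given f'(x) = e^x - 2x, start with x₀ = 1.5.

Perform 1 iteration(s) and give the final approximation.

f(x) = e^x - x² - 2
f'(x) = e^x - 2x
x₀ = 1.5

Newton-Raphson formula: x_{n+1} = x_n - f(x_n)/f'(x_n)

Iteration 1:
  f(1.500000) = 0.231689
  f'(1.500000) = 1.481689
  x_1 = 1.500000 - 0.231689/1.481689 = 1.343632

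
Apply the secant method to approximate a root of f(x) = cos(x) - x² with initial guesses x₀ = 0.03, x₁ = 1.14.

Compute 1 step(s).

f(x) = cos(x) - x²
x₀ = 0.03, x₁ = 1.14

Secant formula: x_{n+1} = x_n - f(x_n)(x_n - x_{n-1})/(f(x_n) - f(x_{n-1}))

Iteration 1:
  f(0.030000) = 0.998650
  f(1.140000) = -0.882005
  x_2 = 1.140000 - (-0.882005)×(1.140000 - 0.030000)/(-0.882005 - 0.998650)
       = 0.619423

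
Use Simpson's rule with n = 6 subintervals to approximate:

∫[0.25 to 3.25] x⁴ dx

f(x) = x⁴
a = 0.25, b = 3.25, n = 6
h = (b - a)/n = 0.500000

Simpson's rule: (h/3)[f(x₀) + 4f(x₁) + 2f(x₂) + ... + f(xₙ)]

x_0 = 0.2500, f(x_0) = 0.003906, coefficient = 1
x_1 = 0.7500, f(x_1) = 0.316406, coefficient = 4
x_2 = 1.2500, f(x_2) = 2.441406, coefficient = 2
x_3 = 1.7500, f(x_3) = 9.378906, coefficient = 4
x_4 = 2.2500, f(x_4) = 25.628906, coefficient = 2
x_5 = 2.7500, f(x_5) = 57.191406, coefficient = 4
x_6 = 3.2500, f(x_6) = 111.566406, coefficient = 1

I ≈ (0.500000/3) × 435.257812 = 72.542969
Exact value: 72.517969
Error: 0.025000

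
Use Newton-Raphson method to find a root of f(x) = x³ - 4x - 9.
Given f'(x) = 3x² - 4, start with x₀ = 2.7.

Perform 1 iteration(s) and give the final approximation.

f(x) = x³ - 4x - 9
f'(x) = 3x² - 4
x₀ = 2.7

Newton-Raphson formula: x_{n+1} = x_n - f(x_n)/f'(x_n)

Iteration 1:
  f(2.700000) = -0.117000
  f'(2.700000) = 17.870000
  x_1 = 2.700000 - (-0.117000)/17.870000 = 2.706547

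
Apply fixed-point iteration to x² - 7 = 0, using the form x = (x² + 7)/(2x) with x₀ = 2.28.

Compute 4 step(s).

Equation: x² - 7 = 0
Fixed-point form: x = (x² + 7)/(2x)
x₀ = 2.28

x_1 = g(2.280000) = 2.675088
x_2 = g(2.675088) = 2.645912
x_3 = g(2.645912) = 2.645751
x_4 = g(2.645751) = 2.645751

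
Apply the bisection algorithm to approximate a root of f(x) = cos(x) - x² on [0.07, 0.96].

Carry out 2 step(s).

f(x) = cos(x) - x²
Initial interval: [0.07, 0.96]

Iteration 1:
  c_1 = (0.070000 + 0.960000)/2 = 0.515000
  f(c_1) = f(0.515000) = 0.605068
  f(a) × f(c) ≥ 0, new interval: [0.515000, 0.960000]
Iteration 2:
  c_2 = (0.515000 + 0.960000)/2 = 0.737500
  f(c_2) = f(0.737500) = 0.196246
  f(a) × f(c) ≥ 0, new interval: [0.737500, 0.960000]

After 2 iteration(s), the approximation is c_2 = 0.737500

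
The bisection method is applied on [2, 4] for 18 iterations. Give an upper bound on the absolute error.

Bisection error bound: |error| ≤ (b-a)/2^n
|error| ≤ (4 - 2)/2^18 = 2/2^18
|error| ≤ 0.0000076294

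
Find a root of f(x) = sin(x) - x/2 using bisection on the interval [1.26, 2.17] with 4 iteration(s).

f(x) = sin(x) - x/2
Initial interval: [1.26, 2.17]

Iteration 1:
  c_1 = (1.260000 + 2.170000)/2 = 1.715000
  f(c_1) = f(1.715000) = 0.132121
  f(a) × f(c) ≥ 0, new interval: [1.715000, 2.170000]
Iteration 2:
  c_2 = (1.715000 + 2.170000)/2 = 1.942500
  f(c_2) = f(1.942500) = -0.039540
  f(a) × f(c) < 0, new interval: [1.715000, 1.942500]
Iteration 3:
  c_3 = (1.715000 + 1.942500)/2 = 1.828750
  f(c_3) = f(1.828750) = 0.052539
  f(a) × f(c) ≥ 0, new interval: [1.828750, 1.942500]
Iteration 4:
  c_4 = (1.828750 + 1.942500)/2 = 1.885625
  f(c_4) = f(1.885625) = 0.008037
  f(a) × f(c) ≥ 0, new interval: [1.885625, 1.942500]

After 4 iteration(s), the approximation is c_4 = 1.885625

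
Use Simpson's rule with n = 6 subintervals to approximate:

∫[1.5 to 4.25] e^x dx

f(x) = e^x
a = 1.5, b = 4.25, n = 6
h = (b - a)/n = 0.458333

Simpson's rule: (h/3)[f(x₀) + 4f(x₁) + 2f(x₂) + ... + f(xₙ)]

x_0 = 1.5000, f(x_0) = 4.481689, coefficient = 1
x_1 = 1.9583, f(x_1) = 7.087505, coefficient = 4
x_2 = 2.4167, f(x_2) = 11.208436, coefficient = 2
x_3 = 2.8750, f(x_3) = 17.725424, coefficient = 4
x_4 = 3.3333, f(x_4) = 28.031625, coefficient = 2
x_5 = 3.7917, f(x_5) = 44.330222, coefficient = 4
x_6 = 4.2500, f(x_6) = 70.105412, coefficient = 1

I ≈ (0.458333/3) × 429.639827 = 65.639418
Exact value: 65.623723
Error: 0.015695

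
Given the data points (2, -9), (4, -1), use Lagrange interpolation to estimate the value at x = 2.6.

Lagrange interpolation formula:
P(x) = Σ yᵢ × Lᵢ(x)
where Lᵢ(x) = Π_{j≠i} (x - xⱼ)/(xᵢ - xⱼ)

L_0(2.6) = (2.6 - 4)/(2 - 4) = 0.700000
L_1(2.6) = (2.6 - 2)/(4 - 2) = 0.300000

P(2.6) = (-9)×L_0(2.6) + (-1)×L_1(2.6)
P(2.6) = -6.600000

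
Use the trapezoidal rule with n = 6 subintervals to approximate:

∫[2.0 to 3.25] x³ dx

f(x) = x³
a = 2.0, b = 3.25, n = 6
h = (b - a)/n = 0.208333

Trapezoidal rule: (h/2)[f(x₀) + 2f(x₁) + 2f(x₂) + ... + f(xₙ)]

x_0 = 2.0000, f(x_0) = 8.000000, coefficient = 1
x_1 = 2.2083, f(x_1) = 10.769459, coefficient = 2
x_2 = 2.4167, f(x_2) = 14.114005, coefficient = 2
x_3 = 2.6250, f(x_3) = 18.087891, coefficient = 2
x_4 = 2.8333, f(x_4) = 22.745370, coefficient = 2
x_5 = 3.0417, f(x_5) = 28.140697, coefficient = 2
x_6 = 3.2500, f(x_6) = 34.328125, coefficient = 1

I ≈ (0.208333/2) × 230.042969 = 23.962809
Exact value: 23.891602
Error: 0.071208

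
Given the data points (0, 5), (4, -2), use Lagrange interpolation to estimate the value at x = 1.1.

Lagrange interpolation formula:
P(x) = Σ yᵢ × Lᵢ(x)
where Lᵢ(x) = Π_{j≠i} (x - xⱼ)/(xᵢ - xⱼ)

L_0(1.1) = (1.1 - 4)/(0 - 4) = 0.725000
L_1(1.1) = (1.1 - 0)/(4 - 0) = 0.275000

P(1.1) = 5×L_0(1.1) + (-2)×L_1(1.1)
P(1.1) = 3.075000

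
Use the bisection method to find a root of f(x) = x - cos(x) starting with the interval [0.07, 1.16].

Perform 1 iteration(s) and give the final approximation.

f(x) = x - cos(x)
Initial interval: [0.07, 1.16]

Iteration 1:
  c_1 = (0.070000 + 1.160000)/2 = 0.615000
  f(c_1) = f(0.615000) = -0.201773
  f(a) × f(c) ≥ 0, new interval: [0.615000, 1.160000]

After 1 iteration(s), the approximation is c_1 = 0.615000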